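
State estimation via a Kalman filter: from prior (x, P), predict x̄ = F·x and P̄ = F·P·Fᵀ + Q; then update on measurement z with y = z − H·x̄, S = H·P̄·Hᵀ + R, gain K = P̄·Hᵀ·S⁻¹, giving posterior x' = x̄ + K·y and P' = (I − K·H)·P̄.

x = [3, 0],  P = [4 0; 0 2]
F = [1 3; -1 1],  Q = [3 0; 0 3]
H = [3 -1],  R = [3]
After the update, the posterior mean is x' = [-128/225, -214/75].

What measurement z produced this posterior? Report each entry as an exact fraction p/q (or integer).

x̄ = F·x = [3, -3]
P̄ = F·P·Fᵀ + Q = [25 2; 2 9]
S = H·P̄·Hᵀ + R = [225]
K = P̄·Hᵀ·S⁻¹ = [73/225; -1/75]
x' − x̄ = [-803/225, 11/75] = K·y
y = (KᵀK)⁻¹·Kᵀ·(x' − x̄) = [-11]
z = y + H·x̄ = [-11] + [12] = [1]

z = [1]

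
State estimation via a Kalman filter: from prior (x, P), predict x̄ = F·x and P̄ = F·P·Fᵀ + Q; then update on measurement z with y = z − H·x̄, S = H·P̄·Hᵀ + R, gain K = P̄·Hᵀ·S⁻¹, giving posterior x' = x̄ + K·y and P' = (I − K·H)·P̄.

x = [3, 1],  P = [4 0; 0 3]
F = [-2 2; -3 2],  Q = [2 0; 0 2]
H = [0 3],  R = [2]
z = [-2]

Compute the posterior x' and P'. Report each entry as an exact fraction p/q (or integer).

x' = [61/113, -157/226]
P' = [474/113 18/113; 18/113 25/113]

x̄ = F·x = [-4, -7]
P̄ = F·P·Fᵀ + Q = [30 36; 36 50]
y = z − H·x̄ = [19]
S = H·P̄·Hᵀ + R = [452]
K = P̄·Hᵀ·S⁻¹ = [27/113; 75/226]
x' = x̄ + K·y = [61/113, -157/226]
P' = (I − K·H)·P̄ = [474/113 18/113; 18/113 25/113]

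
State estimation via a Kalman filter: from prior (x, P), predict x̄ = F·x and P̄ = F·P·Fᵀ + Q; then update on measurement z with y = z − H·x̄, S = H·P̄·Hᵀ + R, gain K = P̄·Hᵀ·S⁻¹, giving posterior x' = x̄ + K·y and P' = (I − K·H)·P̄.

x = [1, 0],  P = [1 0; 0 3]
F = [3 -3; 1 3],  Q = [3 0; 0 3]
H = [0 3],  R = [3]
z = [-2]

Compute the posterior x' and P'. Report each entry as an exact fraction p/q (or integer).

x̄ = F·x = [3, 1]
P̄ = F·P·Fᵀ + Q = [39 -24; -24 31]
y = z − H·x̄ = [-5]
S = H·P̄·Hᵀ + R = [282]
K = P̄·Hᵀ·S⁻¹ = [-12/47; 31/94]
x' = x̄ + K·y = [201/47, -61/94]
P' = (I − K·H)·P̄ = [969/47 -12/47; -12/47 31/94]

x' = [201/47, -61/94]
P' = [969/47 -12/47; -12/47 31/94]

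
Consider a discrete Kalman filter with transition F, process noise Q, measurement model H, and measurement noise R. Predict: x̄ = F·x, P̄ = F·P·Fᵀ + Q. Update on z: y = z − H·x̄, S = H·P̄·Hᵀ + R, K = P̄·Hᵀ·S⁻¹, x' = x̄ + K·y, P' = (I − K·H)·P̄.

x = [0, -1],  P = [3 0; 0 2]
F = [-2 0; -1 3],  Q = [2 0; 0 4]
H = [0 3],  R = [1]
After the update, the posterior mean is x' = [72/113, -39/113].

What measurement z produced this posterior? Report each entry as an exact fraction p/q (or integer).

x̄ = F·x = [0, -3]
P̄ = F·P·Fᵀ + Q = [14 6; 6 25]
S = H·P̄·Hᵀ + R = [226]
K = P̄·Hᵀ·S⁻¹ = [9/113; 75/226]
x' − x̄ = [72/113, 300/113] = K·y
y = (KᵀK)⁻¹·Kᵀ·(x' − x̄) = [8]
z = y + H·x̄ = [8] + [-9] = [-1]

z = [-1]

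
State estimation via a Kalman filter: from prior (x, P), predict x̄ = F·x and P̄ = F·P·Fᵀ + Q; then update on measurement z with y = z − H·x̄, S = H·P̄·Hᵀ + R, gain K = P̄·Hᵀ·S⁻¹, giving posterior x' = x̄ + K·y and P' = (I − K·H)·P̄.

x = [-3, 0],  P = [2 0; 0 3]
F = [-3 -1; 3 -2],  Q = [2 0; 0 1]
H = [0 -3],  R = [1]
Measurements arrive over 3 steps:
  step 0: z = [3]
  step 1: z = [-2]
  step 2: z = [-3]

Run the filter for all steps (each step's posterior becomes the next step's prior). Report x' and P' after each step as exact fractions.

step 0: x̄ = F·x = [9, -9]
step 0: P̄ = F·P·Fᵀ + Q = [23 -12; -12 31]
step 0: y = z − H·x̄ = [-24]
step 0: S = H·P̄·Hᵀ + R = [280]
step 0: K = P̄·Hᵀ·S⁻¹ = [9/70; -93/280]
step 0: x' = x̄ + K·y = [207/35, -36/35]
step 0: P' = (I − K·H)·P̄ = [643/35 -3/70; -3/70 31/280]
step 1: x̄ = F·x = [-117/7, 99/5]
step 1: P̄ = F·P·Fᵀ + Q = [9363/56 -661/4; -661/4 1673/10]
step 1: y = z − H·x̄ = [287/5]
step 1: S = H·P̄·Hᵀ + R = [15067/10]
step 1: K = P̄·Hᵀ·S⁻¹ = [9915/30134; -5019/15067]
step 1: x' = x̄ + K·y = [458169/210938, 10236/15067]
step 1: P' = (I − K·H)·P̄ = [1721103/421876 -3305/30134; -3305/30134 1673/15067]
step 2: x̄ = F·x = [-1517811/210938, 1087899/210938]
step 2: P̄ = F·P·Fᵀ + Q = [16102903/421876 -15535049/421876; -15535049/421876 16654419/421876]
step 2: y = z − H·x̄ = [2630883/210938]
step 2: S = H·P̄·Hᵀ + R = [150311647/421876]
step 2: K = P̄·Hᵀ·S⁻¹ = [46605147/150311647; -49963257/150311647]
step 2: x' = x̄ + K·y = [-500298582/150311647, 152065569/150311647]
step 2: P' = (I − K·H)·P̄ = [588832132/150311647 -15535049/150311647; -15535049/150311647 16654419/150311647]

step 0: x' = [207/35, -36/35], P' = [643/35 -3/70; -3/70 31/280]
step 1: x' = [458169/210938, 10236/15067], P' = [1721103/421876 -3305/30134; -3305/30134 1673/15067]
step 2: x' = [-500298582/150311647, 152065569/150311647], P' = [588832132/150311647 -15535049/150311647; -15535049/150311647 16654419/150311647]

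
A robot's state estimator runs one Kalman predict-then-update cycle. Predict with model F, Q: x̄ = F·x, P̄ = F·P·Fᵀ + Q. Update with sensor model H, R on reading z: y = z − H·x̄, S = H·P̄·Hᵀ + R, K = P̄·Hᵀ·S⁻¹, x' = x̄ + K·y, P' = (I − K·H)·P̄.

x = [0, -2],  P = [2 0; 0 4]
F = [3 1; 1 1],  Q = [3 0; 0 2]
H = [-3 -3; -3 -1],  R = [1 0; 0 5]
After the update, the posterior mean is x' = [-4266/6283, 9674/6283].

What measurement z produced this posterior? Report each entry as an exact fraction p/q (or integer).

x̄ = F·x = [-2, -2]
P̄ = F·P·Fᵀ + Q = [25 10; 10 8]
S = H·P̄·Hᵀ + R = [478 369; 369 298]
K = P̄·Hᵀ·S⁻¹ = [75/6283 -1885/6283; -2070/6283 1762/6283]
x' − x̄ = [8300/6283, 22240/6283] = K·y
y = (KᵀK)⁻¹·Kᵀ·(x' − x̄) = [-15, -5]
z = y + H·x̄ = [-15, -5] + [12, 8] = [-3, 3]

z = [-3, 3]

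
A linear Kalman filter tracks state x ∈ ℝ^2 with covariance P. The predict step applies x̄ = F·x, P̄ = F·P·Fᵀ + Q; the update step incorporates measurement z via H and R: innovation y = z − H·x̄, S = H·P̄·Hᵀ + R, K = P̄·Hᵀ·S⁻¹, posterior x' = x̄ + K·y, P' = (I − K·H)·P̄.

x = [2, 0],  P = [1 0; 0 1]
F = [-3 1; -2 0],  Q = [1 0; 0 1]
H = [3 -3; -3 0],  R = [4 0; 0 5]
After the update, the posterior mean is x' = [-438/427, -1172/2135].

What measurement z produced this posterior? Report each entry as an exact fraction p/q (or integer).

z = [-2, 2]

x̄ = F·x = [-6, -4]
P̄ = F·P·Fᵀ + Q = [11 6; 6 5]
S = H·P̄·Hᵀ + R = [40 -45; -45 104]
K = P̄·Hᵀ·S⁻¹ = [15/427 -129/427; -498/2135 -117/427]
x' − x̄ = [2124/427, 7368/2135] = K·y
y = (KᵀK)⁻¹·Kᵀ·(x' − x̄) = [4, -16]
z = y + H·x̄ = [4, -16] + [-6, 18] = [-2, 2]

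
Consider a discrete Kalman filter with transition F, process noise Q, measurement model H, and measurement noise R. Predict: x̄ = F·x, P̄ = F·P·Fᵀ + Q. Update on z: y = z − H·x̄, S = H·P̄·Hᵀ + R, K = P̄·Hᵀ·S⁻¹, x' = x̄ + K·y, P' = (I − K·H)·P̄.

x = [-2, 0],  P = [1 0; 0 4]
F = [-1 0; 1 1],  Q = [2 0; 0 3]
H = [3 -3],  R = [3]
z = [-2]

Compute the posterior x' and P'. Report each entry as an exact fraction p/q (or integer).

x̄ = F·x = [2, -2]
P̄ = F·P·Fᵀ + Q = [3 -1; -1 8]
y = z − H·x̄ = [-14]
S = H·P̄·Hᵀ + R = [120]
K = P̄·Hᵀ·S⁻¹ = [1/10; -9/40]
x' = x̄ + K·y = [3/5, 23/20]
P' = (I − K·H)·P̄ = [9/5 17/10; 17/10 77/40]

x' = [3/5, 23/20]
P' = [9/5 17/10; 17/10 77/40]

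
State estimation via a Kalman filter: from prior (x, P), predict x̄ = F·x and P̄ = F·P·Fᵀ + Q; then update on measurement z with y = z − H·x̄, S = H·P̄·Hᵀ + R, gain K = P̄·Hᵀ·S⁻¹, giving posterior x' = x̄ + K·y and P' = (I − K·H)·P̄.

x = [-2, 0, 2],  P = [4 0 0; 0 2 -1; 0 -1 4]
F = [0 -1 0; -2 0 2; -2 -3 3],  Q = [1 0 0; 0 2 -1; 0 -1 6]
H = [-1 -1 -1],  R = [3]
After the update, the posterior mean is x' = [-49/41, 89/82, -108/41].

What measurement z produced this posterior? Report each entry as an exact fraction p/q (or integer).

z = [3]

x̄ = F·x = [0, 8, 10]
P̄ = F·P·Fᵀ + Q = [3 2 9; 2 34 45; 9 45 94]
S = H·P̄·Hᵀ + R = [246]
K = P̄·Hᵀ·S⁻¹ = [-7/123; -27/82; -74/123]
x' − x̄ = [-49/41, -567/82, -518/41] = K·y
y = (KᵀK)⁻¹·Kᵀ·(x' − x̄) = [21]
z = y + H·x̄ = [21] + [-18] = [3]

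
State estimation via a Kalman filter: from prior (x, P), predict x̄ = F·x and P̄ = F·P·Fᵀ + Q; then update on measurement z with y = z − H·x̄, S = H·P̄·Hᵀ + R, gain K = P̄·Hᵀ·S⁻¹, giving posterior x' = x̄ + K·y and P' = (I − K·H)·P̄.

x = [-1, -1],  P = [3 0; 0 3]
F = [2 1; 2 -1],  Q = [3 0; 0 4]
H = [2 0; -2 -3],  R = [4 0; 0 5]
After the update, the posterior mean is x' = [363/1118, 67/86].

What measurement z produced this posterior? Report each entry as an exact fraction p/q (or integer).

x̄ = F·x = [-3, -1]
P̄ = F·P·Fᵀ + Q = [18 9; 9 19]
S = H·P̄·Hᵀ + R = [76 -126; -126 356]
K = P̄·Hᵀ·S⁻¹ = [2439/5590 -63/2795; -117/430 -66/215]
x' − x̄ = [3717/1118, 153/86] = K·y
y = (KᵀK)⁻¹·Kᵀ·(x' − x̄) = [7, -12]
z = y + H·x̄ = [7, -12] + [-6, 9] = [1, -3]

z = [1, -3]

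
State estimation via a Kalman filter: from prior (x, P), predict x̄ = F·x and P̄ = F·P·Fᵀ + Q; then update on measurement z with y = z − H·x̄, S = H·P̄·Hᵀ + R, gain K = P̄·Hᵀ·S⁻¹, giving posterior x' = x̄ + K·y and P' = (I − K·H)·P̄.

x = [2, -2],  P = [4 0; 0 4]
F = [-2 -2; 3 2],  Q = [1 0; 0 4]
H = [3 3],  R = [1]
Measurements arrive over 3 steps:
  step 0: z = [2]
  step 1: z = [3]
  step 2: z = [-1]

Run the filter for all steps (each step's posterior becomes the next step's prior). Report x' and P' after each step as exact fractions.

step 0: x̄ = F·x = [0, 2]
step 0: P̄ = F·P·Fᵀ + Q = [33 -40; -40 56]
step 0: y = z − H·x̄ = [-4]
step 0: S = H·P̄·Hᵀ + R = [82]
step 0: K = P̄·Hᵀ·S⁻¹ = [-21/82; 24/41]
step 0: x' = x̄ + K·y = [42/41, -14/41]
step 0: P' = (I − K·H)·P̄ = [2265/82 -1136/41; -1136/41 1144/41]
step 1: x̄ = F·x = [-56/41, 98/41]
step 1: P̄ = F·P·Fᵀ + Q = [59/41 -11/41; -11/41 2601/82]
step 1: y = z − H·x̄ = [-3/41]
step 1: S = H·P̄·Hᵀ + R = [24157/82]
step 1: K = P̄·Hᵀ·S⁻¹ = [288/24157; 7737/24157]
step 1: x' = x̄ + K·y = [-33016/24157, 57175/24157]
step 1: P' = (I − K·H)·P̄ = [33751/24157 -33655/24157; -33655/24157 36234/24157]
step 2: x̄ = F·x = [-48318/24157, 2186/3451]
step 2: P̄ = F·P·Fᵀ + Q = [34857/24157 -1556/3451; -1556/3451 2887/493]
step 2: y = z − H·x̄ = [74891/24157]
step 2: S = H·P̄·Hᵀ + R = [1414981/24157]
step 2: K = P̄·Hᵀ·S⁻¹ = [71895/1414981; 391713/1414981]
step 2: x' = x̄ + K·y = [-2607309/1414981, 2110685/1414981]
step 2: P' = (I − K·H)·P̄ = [1827756/1414981 -1803791/1414981; -1803791/1414981 1934362/1414981]

step 0: x' = [42/41, -14/41], P' = [2265/82 -1136/41; -1136/41 1144/41]
step 1: x' = [-33016/24157, 57175/24157], P' = [33751/24157 -33655/24157; -33655/24157 36234/24157]
step 2: x' = [-2607309/1414981, 2110685/1414981], P' = [1827756/1414981 -1803791/1414981; -1803791/1414981 1934362/1414981]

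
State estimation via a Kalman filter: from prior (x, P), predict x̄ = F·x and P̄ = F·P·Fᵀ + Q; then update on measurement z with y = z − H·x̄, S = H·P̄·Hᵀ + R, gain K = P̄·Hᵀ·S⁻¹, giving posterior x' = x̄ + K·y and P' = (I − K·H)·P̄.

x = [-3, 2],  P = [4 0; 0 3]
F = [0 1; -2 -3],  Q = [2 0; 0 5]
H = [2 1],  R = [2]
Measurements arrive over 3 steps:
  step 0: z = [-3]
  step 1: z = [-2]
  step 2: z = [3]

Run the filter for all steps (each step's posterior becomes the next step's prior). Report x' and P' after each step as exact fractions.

step 0: x̄ = F·x = [2, 0]
step 0: P̄ = F·P·Fᵀ + Q = [5 -9; -9 48]
step 0: y = z − H·x̄ = [-7]
step 0: S = H·P̄·Hᵀ + R = [34]
step 0: K = P̄·Hᵀ·S⁻¹ = [1/34; 15/17]
step 0: x' = x̄ + K·y = [61/34, -105/17]
step 0: P' = (I − K·H)·P̄ = [169/34 -168/17; -168/17 366/17]
step 1: x̄ = F·x = [-105/17, 254/17]
step 1: P̄ = F·P·Fᵀ + Q = [400/17 -762/17; -762/17 1701/17]
step 1: y = z − H·x̄ = [-78/17]
step 1: S = H·P̄·Hᵀ + R = [287/17]
step 1: K = P̄·Hᵀ·S⁻¹ = [38/287; 177/287]
step 1: x' = x̄ + K·y = [-1947/287, 3476/287]
step 1: P' = (I − K·H)·P̄ = [6668/287 -13260/287; -13260/287 26874/287]
step 2: x̄ = F·x = [3476/287, -6534/287]
step 2: P̄ = F·P·Fᵀ + Q = [27448/287 -54102/287; -54102/287 110853/287]
step 2: y = z − H·x̄ = [443/287]
step 2: S = H·P̄·Hᵀ + R = [4811/287]
step 2: K = P̄·Hᵀ·S⁻¹ = [794/4811; 2649/4811]
step 2: x' = x̄ + K·y = [59494/4811, -105441/4811]
step 2: P' = (I − K·H)·P̄ = [457916/4811 -914244/4811; -914244/4811 1833786/4811]

step 0: x' = [61/34, -105/17], P' = [169/34 -168/17; -168/17 366/17]
step 1: x' = [-1947/287, 3476/287], P' = [6668/287 -13260/287; -13260/287 26874/287]
step 2: x' = [59494/4811, -105441/4811], P' = [457916/4811 -914244/4811; -914244/4811 1833786/4811]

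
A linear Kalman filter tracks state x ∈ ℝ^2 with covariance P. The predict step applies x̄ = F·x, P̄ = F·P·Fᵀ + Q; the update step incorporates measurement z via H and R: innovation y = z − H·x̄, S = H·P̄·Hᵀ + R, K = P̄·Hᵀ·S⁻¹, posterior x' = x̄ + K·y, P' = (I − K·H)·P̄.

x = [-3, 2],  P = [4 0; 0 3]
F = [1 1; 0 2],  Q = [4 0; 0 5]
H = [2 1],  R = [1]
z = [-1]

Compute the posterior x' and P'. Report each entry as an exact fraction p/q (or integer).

x̄ = F·x = [-1, 4]
P̄ = F·P·Fᵀ + Q = [11 6; 6 17]
y = z − H·x̄ = [-3]
S = H·P̄·Hᵀ + R = [86]
K = P̄·Hᵀ·S⁻¹ = [14/43; 29/86]
x' = x̄ + K·y = [-85/43, 257/86]
P' = (I − K·H)·P̄ = [81/43 -148/43; -148/43 621/86]

x' = [-85/43, 257/86]
P' = [81/43 -148/43; -148/43 621/86]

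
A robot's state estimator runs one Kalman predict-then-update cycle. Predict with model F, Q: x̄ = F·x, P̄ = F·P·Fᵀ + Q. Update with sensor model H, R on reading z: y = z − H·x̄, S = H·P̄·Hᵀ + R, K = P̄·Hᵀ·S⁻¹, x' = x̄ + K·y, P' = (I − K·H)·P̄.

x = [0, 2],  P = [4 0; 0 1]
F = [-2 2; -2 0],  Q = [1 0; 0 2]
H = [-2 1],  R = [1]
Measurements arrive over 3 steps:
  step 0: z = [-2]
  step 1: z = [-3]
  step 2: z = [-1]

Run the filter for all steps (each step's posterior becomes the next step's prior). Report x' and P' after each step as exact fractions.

step 0: x̄ = F·x = [4, 0]
step 0: P̄ = F·P·Fᵀ + Q = [21 16; 16 18]
step 0: y = z − H·x̄ = [6]
step 0: S = H·P̄·Hᵀ + R = [39]
step 0: K = P̄·Hᵀ·S⁻¹ = [-2/3; -14/39]
step 0: x' = x̄ + K·y = [0, -28/13]
step 0: P' = (I − K·H)·P̄ = [11/3 20/3; 20/3 506/39]
step 1: x̄ = F·x = [-56/13, 0]
step 1: P̄ = F·P·Fᵀ + Q = [185/13 -12; -12 50/3]
step 1: y = z − H·x̄ = [-151/13]
step 1: S = H·P̄·Hᵀ + R = [4781/39]
step 1: K = P̄·Hᵀ·S⁻¹ = [-1578/4781; 1586/4781]
step 1: x' = x̄ + K·y = [-2266/4781, -18422/4781]
step 1: P' = (I − K·H)·P̄ = [4189/4781 6800/4781; 6800/4781 15186/4781]
step 2: x̄ = F·x = [-4616/683, 4532/4781]
step 2: P̄ = F·P·Fᵀ + Q = [3983/683 -1492/683; -1492/683 26318/4781]
step 2: y = z − H·x̄ = [-73937/4781]
step 2: S = H·P̄·Hᵀ + R = [184399/4781]
step 2: K = P̄·Hᵀ·S⁻¹ = [-66206/184399; 47206/184399]
step 2: x' = x̄ + K·y = [-222386/184399, -555234/184399]
step 2: P' = (I − K·H)·P̄ = [158543/184399 250880/184399; 250880/184399 548966/184399]

step 0: x' = [0, -28/13], P' = [11/3 20/3; 20/3 506/39]
step 1: x' = [-2266/4781, -18422/4781], P' = [4189/4781 6800/4781; 6800/4781 15186/4781]
step 2: x' = [-222386/184399, -555234/184399], P' = [158543/184399 250880/184399; 250880/184399 548966/184399]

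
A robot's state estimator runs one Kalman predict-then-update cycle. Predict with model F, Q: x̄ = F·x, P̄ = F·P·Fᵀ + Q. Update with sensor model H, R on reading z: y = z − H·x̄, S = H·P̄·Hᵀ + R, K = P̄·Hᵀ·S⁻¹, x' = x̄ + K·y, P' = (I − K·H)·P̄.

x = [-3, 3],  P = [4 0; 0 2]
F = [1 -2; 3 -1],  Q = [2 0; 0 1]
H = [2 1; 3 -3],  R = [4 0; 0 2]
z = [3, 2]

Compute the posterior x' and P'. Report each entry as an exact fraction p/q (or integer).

x' = [5511/6143, 1671/6143]
P' = [2783/6143 2352/6143; 2352/6143 3268/6143]

x̄ = F·x = [-9, -12]
P̄ = F·P·Fᵀ + Q = [14 16; 16 39]
y = z − H·x̄ = [33, -7]
S = H·P̄·Hᵀ + R = [163 -81; -81 191]
K = P̄·Hᵀ·S⁻¹ = [3959/12286 1293/12286; 1993/6143 -1374/6143]
x' = x̄ + K·y = [5511/6143, 1671/6143]
P' = (I − K·H)·P̄ = [2783/6143 2352/6143; 2352/6143 3268/6143]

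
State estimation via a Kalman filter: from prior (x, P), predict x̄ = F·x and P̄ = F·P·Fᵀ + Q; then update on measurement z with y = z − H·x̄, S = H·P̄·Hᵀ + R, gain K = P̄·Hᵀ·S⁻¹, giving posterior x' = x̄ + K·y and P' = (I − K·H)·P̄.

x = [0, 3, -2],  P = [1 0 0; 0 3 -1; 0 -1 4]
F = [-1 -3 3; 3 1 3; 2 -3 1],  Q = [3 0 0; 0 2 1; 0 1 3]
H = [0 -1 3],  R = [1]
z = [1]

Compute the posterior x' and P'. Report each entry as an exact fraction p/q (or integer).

x' = [-152/37, -689/333, -43/111]
P' = [1624/37 980/37 331/37; 980/37 14552/333 1618/111; 331/37 1618/111 184/37]

x̄ = F·x = [-15, -3, -11]
P̄ = F·P·Fᵀ + Q = [85 30 49; 30 44 18; 49 18 44]
y = z − H·x̄ = [31]
S = H·P̄·Hᵀ + R = [333]
K = P̄·Hᵀ·S⁻¹ = [13/37; 10/333; 38/111]
x' = x̄ + K·y = [-152/37, -689/333, -43/111]
P' = (I − K·H)·P̄ = [1624/37 980/37 331/37; 980/37 14552/333 1618/111; 331/37 1618/111 184/37]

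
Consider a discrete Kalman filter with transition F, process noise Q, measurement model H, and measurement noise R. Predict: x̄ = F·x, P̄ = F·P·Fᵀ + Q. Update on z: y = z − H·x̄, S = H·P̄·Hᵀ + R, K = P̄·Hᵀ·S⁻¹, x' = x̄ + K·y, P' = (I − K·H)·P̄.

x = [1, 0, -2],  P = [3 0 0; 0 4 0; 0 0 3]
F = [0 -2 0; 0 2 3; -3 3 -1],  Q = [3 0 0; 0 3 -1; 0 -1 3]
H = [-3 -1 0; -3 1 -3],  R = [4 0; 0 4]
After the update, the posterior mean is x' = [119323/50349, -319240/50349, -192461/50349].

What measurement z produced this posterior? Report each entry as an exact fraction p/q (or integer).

x̄ = F·x = [0, -6, -1]
P̄ = F·P·Fᵀ + Q = [19 -16 -24; -16 46 14; -24 14 69]
S = H·P̄·Hᵀ + R = [125 -49; -49 422]
K = P̄·Hᵀ·S⁻¹ = [-17351/50349 -2134/50349; 3392/50349 6598/50349; 18547/50349 -12283/50349]
x' − x̄ = [119323/50349, -17146/50349, -142112/50349] = K·y
y = (KᵀK)⁻¹·Kᵀ·(x' − x̄) = [-7, 1]
z = y + H·x̄ = [-7, 1] + [6, -3] = [-1, -2]

z = [-1, -2]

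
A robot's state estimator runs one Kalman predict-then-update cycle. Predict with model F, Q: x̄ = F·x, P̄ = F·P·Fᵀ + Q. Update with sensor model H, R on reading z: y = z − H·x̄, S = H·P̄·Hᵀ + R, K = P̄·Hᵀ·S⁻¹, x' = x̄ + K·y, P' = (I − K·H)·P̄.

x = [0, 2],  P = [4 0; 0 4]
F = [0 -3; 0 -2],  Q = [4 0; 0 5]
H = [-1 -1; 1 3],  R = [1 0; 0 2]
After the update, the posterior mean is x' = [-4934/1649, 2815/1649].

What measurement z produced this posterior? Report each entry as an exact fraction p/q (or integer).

z = [2, 3]

x̄ = F·x = [-6, -4]
P̄ = F·P·Fᵀ + Q = [40 24; 24 21]
S = H·P̄·Hᵀ + R = [110 -199; -199 375]
K = P̄·Hᵀ·S⁻¹ = [-1712/1649 -416/1649; 438/1649 615/1649]
x' − x̄ = [4960/1649, 9411/1649] = K·y
y = (KᵀK)⁻¹·Kᵀ·(x' − x̄) = [-8, 21]
z = y + H·x̄ = [-8, 21] + [10, -18] = [2, 3]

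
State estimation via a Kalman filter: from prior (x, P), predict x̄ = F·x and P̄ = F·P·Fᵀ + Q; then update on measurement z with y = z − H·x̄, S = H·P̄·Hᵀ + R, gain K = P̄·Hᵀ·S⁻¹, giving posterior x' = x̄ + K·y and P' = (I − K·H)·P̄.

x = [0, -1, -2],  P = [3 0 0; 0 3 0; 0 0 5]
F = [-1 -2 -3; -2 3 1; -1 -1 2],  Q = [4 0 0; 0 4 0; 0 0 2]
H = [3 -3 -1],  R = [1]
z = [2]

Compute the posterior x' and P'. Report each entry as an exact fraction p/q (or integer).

x̄ = F·x = [8, -5, -3]
P̄ = F·P·Fᵀ + Q = [64 -27 -21; -27 48 7; -21 7 28]
y = z − H·x̄ = [-40]
S = H·P̄·Hᵀ + R = [1691]
K = P̄·Hᵀ·S⁻¹ = [294/1691; -232/1691; -112/1691]
x' = x̄ + K·y = [1768/1691, 825/1691, -593/1691]
P' = (I − K·H)·P̄ = [21788/1691 22551/1691 -2583/1691; 22551/1691 27344/1691 -14147/1691; -2583/1691 -14147/1691 34804/1691]

x' = [1768/1691, 825/1691, -593/1691]
P' = [21788/1691 22551/1691 -2583/1691; 22551/1691 27344/1691 -14147/1691; -2583/1691 -14147/1691 34804/1691]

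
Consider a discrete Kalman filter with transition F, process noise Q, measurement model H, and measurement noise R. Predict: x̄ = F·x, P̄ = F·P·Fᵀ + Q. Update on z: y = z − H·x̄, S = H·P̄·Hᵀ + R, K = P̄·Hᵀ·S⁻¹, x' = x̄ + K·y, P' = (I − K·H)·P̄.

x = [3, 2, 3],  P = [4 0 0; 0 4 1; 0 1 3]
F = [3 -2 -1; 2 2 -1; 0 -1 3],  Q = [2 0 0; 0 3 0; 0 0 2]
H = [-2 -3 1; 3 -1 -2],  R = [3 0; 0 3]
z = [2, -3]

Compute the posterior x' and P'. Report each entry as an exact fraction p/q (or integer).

x̄ = F·x = [2, 7, 7]
P̄ = F·P·Fᵀ + Q = [61 11 -6; 11 34 -10; -6 -10 27]
y = z − H·x̄ = [20, 12]
S = H·P̄·Hᵀ + R = [796 -487; -487 660]
K = P̄·Hᵀ·S⁻¹ = [-16652/288191 68057/288191; -79187/288191 -50134/288191; 15346/288191 -15749/288191]
x' = x̄ + K·y = [1060026/288191, -168011/288191, 2135269/288191]
P' = (I − K·H)·P̄ = [2376191/288191 -354350/288191 3639376/288191; -354350/288191 139982/288191 -526315/288191; 3639376/288191 -526315/288191 5745845/288191]

x' = [1060026/288191, -168011/288191, 2135269/288191]
P' = [2376191/288191 -354350/288191 3639376/288191; -354350/288191 139982/288191 -526315/288191; 3639376/288191 -526315/288191 5745845/288191]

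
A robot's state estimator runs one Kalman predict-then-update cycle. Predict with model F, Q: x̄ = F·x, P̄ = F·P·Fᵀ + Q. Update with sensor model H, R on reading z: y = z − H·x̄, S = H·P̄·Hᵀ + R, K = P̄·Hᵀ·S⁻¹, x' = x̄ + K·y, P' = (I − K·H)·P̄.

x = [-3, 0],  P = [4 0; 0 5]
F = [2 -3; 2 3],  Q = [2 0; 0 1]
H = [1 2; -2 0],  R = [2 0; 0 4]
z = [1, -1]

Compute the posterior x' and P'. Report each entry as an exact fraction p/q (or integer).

x' = [5106/12583, 2555/12583]
P' = [12386/12583 -6188/12583; -6188/12583 9319/12583]

x̄ = F·x = [-6, -6]
P̄ = F·P·Fᵀ + Q = [63 -29; -29 62]
y = z − H·x̄ = [19, -13]
S = H·P̄·Hᵀ + R = [197 -10; -10 256]
K = P̄·Hᵀ·S⁻¹ = [5/12583 -6193/12583; 6225/12583 3094/12583]
x' = x̄ + K·y = [5106/12583, 2555/12583]
P' = (I − K·H)·P̄ = [12386/12583 -6188/12583; -6188/12583 9319/12583]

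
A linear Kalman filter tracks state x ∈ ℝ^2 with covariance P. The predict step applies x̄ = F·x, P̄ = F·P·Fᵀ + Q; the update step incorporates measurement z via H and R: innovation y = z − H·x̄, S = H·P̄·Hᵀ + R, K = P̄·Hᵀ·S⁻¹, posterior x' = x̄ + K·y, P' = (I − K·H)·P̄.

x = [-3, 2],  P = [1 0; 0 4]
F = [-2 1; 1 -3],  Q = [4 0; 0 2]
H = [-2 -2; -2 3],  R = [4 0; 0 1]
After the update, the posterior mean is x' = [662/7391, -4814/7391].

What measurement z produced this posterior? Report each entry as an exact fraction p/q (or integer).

x̄ = F·x = [8, -9]
P̄ = F·P·Fᵀ + Q = [12 -14; -14 39]
S = H·P̄·Hᵀ + R = [96 -158; -158 568]
K = P̄·Hᵀ·S⁻¹ = [-2039/7391 -1426/7391; -2745/14782 1505/7391]
x' − x̄ = [-58466/7391, 61705/7391] = K·y
y = (KᵀK)⁻¹·Kᵀ·(x' − x̄) = [0, 41]
z = y + H·x̄ = [0, 41] + [2, -43] = [2, -2]

z = [2, -2]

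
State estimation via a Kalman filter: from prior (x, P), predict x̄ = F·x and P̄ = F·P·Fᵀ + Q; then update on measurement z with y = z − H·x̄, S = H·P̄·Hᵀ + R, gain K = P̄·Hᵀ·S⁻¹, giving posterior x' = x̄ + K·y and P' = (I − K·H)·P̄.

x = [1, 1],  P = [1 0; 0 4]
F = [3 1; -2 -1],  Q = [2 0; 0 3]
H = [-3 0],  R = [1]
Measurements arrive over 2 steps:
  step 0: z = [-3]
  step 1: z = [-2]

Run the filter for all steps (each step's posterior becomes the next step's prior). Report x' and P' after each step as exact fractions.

step 0: x' = [139/136, -69/68], P' = [15/136 -5/68; -5/68 149/34]
step 1: x' = [5937/8623, -950/8623], P' = [943/8623 -636/8623; -636/8623 38158/8623]

step 0: x̄ = F·x = [4, -3]
step 0: P̄ = F·P·Fᵀ + Q = [15 -10; -10 11]
step 0: y = z − H·x̄ = [9]
step 0: S = H·P̄·Hᵀ + R = [136]
step 0: K = P̄·Hᵀ·S⁻¹ = [-45/136; 15/68]
step 0: x' = x̄ + K·y = [139/136, -69/68]
step 0: P' = (I − K·H)·P̄ = [15/136 -5/68; -5/68 149/34]
step 1: x̄ = F·x = [279/136, -35/34]
step 1: P̄ = F·P·Fᵀ + Q = [943/136 -159/34; -159/34 128/17]
step 1: y = z − H·x̄ = [565/136]
step 1: S = H·P̄·Hᵀ + R = [8623/136]
step 1: K = P̄·Hᵀ·S⁻¹ = [-2829/8623; 1908/8623]
step 1: x' = x̄ + K·y = [5937/8623, -950/8623]
step 1: P' = (I − K·H)·P̄ = [943/8623 -636/8623; -636/8623 38158/8623]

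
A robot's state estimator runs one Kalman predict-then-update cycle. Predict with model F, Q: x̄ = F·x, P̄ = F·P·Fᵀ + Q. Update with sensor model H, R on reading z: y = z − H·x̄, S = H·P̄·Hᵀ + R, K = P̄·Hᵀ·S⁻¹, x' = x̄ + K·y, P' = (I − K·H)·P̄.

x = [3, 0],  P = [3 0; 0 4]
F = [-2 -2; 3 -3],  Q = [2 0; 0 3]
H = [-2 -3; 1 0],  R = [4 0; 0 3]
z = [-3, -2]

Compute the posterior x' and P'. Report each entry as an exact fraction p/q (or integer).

x' = [-8710/3331, 9295/3331]
P' = [8808/3331 -5820/3331; -5820/3331 5316/3331]

x̄ = F·x = [-6, 9]
P̄ = F·P·Fᵀ + Q = [30 6; 6 66]
y = z − H·x̄ = [12, 4]
S = H·P̄·Hᵀ + R = [790 -78; -78 33]
K = P̄·Hᵀ·S⁻¹ = [-39/3331 2936/3331; -1077/3331 -1940/3331]
x' = x̄ + K·y = [-8710/3331, 9295/3331]
P' = (I − K·H)·P̄ = [8808/3331 -5820/3331; -5820/3331 5316/3331]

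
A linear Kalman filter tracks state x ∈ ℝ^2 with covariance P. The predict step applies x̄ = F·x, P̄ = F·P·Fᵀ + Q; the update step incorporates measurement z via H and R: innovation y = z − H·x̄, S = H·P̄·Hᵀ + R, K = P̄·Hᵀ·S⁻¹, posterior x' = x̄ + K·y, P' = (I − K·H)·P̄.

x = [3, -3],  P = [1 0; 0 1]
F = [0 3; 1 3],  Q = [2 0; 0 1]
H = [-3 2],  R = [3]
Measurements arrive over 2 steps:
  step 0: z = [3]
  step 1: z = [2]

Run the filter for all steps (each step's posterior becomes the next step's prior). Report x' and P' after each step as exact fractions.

step 0: x̄ = F·x = [-9, -6]
step 0: P̄ = F·P·Fᵀ + Q = [11 9; 9 11]
step 0: y = z − H·x̄ = [-12]
step 0: S = H·P̄·Hᵀ + R = [38]
step 0: K = P̄·Hᵀ·S⁻¹ = [-15/38; -5/38]
step 0: x' = x̄ + K·y = [-81/19, -84/19]
step 0: P' = (I − K·H)·P̄ = [193/38 267/38; 267/38 393/38]
step 1: x̄ = F·x = [-252/19, -333/19]
step 1: P̄ = F·P·Fᵀ + Q = [3613/38 2169/19; 2169/19 2685/19]
step 1: y = z − H·x̄ = [-52/19]
step 1: S = H·P̄·Hᵀ + R = [2055/38]
step 1: K = P̄·Hᵀ·S⁻¹ = [-721/685; -758/685]
step 1: x' = x̄ + K·y = [-7112/685, -9931/685]
step 1: P' = (I − K·H)·P̄ = [24089/685 35052/685; 35052/685 51441/685]

step 0: x' = [-81/19, -84/19], P' = [193/38 267/38; 267/38 393/38]
step 1: x' = [-7112/685, -9931/685], P' = [24089/685 35052/685; 35052/685 51441/685]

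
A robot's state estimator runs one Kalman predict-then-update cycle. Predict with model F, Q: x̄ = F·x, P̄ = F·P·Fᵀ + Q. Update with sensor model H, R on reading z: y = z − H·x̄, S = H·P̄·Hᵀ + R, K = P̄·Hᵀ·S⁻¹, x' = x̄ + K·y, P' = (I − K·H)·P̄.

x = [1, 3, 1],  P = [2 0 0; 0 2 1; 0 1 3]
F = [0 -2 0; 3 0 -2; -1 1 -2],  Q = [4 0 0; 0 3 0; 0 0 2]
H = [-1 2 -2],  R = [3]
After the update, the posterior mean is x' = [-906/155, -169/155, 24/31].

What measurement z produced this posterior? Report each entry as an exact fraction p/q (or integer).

x̄ = F·x = [-6, 1, 0]
P̄ = F·P·Fᵀ + Q = [12 4 0; 4 33 4; 0 4 14]
S = H·P̄·Hᵀ + R = [155]
K = P̄·Hᵀ·S⁻¹ = [-4/155; 54/155; -4/31]
x' − x̄ = [24/155, -324/155, 24/31] = K·y
y = (KᵀK)⁻¹·Kᵀ·(x' − x̄) = [-6]
z = y + H·x̄ = [-6] + [8] = [2]

z = [2]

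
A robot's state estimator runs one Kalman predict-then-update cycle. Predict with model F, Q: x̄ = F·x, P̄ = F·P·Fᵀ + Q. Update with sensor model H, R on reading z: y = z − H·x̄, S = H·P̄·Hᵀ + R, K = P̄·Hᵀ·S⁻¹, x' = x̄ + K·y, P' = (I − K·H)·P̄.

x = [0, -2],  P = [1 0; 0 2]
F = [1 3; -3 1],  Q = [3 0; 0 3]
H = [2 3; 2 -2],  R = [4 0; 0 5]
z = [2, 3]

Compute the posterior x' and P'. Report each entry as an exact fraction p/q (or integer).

x̄ = F·x = [-6, -2]
P̄ = F·P·Fᵀ + Q = [22 3; 3 14]
y = z − H·x̄ = [20, 11]
S = H·P̄·Hᵀ + R = [254 10; 10 125]
K = P̄·Hᵀ·S⁻¹ = [1249/6330 4561/15825; 622/3165 -3034/15825]
x' = x̄ + K·y = [17671/15825, -2824/15825]
P' = (I − K·H)·P̄ = [18679/31650 -2063/15825; -2063/15825 5522/15825]

x' = [17671/15825, -2824/15825]
P' = [18679/31650 -2063/15825; -2063/15825 5522/15825]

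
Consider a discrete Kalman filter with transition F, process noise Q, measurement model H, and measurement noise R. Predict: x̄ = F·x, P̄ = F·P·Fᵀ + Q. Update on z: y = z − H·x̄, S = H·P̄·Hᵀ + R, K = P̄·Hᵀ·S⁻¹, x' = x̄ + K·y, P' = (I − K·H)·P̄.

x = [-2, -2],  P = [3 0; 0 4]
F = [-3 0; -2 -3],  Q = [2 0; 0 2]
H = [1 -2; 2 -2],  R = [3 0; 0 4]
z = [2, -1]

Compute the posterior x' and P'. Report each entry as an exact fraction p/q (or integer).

x' = [-3281/2830, -1573/1415]
P' = [7969/1415 5684/1415; 5684/1415 4654/1415]

x̄ = F·x = [6, 10]
P̄ = F·P·Fᵀ + Q = [29 18; 18 50]
y = z − H·x̄ = [16, 7]
S = H·P̄·Hᵀ + R = [160 150; 150 176]
K = P̄·Hᵀ·S⁻¹ = [-1133/1415 457/566; -1208/1415 103/283]
x' = x̄ + K·y = [-3281/2830, -1573/1415]
P' = (I − K·H)·P̄ = [7969/1415 5684/1415; 5684/1415 4654/1415]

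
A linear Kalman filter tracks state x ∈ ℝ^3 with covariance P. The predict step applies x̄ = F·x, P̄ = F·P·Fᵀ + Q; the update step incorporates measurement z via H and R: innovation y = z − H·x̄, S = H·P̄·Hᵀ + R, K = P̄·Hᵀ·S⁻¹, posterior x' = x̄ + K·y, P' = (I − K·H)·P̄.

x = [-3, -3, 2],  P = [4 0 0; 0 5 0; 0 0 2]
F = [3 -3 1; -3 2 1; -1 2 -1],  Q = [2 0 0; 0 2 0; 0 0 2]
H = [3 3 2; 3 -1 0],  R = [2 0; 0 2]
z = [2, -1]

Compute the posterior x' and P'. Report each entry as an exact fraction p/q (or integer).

x̄ = F·x = [2, 5, -5]
P̄ = F·P·Fᵀ + Q = [85 -64 -44; -64 60 30; -44 30 28]
y = z − H·x̄ = [-9, -2]
S = H·P̄·Hᵀ + R = [99 -123; -123 1211]
K = P̄·Hᵀ·S⁻¹ = [4481/52380 4751/17460; 2261/8730 -529/2910; -743/26190 -1193/8730]
x' = x̄ + K·y = [2395/3492, 1765/582, -7807/1746]
P' = (I − K·H)·P̄ = [8809/26190 2029/4365 -14617/13095; 2029/4365 2558/1455 -13424/4365; -14617/13095 -13424/4365 81962/13095]

x' = [2395/3492, 1765/582, -7807/1746]
P' = [8809/26190 2029/4365 -14617/13095; 2029/4365 2558/1455 -13424/4365; -14617/13095 -13424/4365 81962/13095]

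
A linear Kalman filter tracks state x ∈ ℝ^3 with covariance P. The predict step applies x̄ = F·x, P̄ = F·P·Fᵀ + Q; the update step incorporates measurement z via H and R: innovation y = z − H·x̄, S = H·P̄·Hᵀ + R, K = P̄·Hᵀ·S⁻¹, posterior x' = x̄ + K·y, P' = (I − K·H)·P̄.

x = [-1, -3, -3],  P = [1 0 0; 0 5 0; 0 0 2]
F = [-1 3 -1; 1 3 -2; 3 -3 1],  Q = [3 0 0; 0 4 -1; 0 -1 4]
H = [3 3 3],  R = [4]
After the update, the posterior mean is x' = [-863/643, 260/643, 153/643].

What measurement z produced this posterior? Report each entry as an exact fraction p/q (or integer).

z = [-2]

x̄ = F·x = [-5, -4, 3]
P̄ = F·P·Fᵀ + Q = [51 48 -50; 48 58 -47; -50 -47 60]
S = H·P̄·Hᵀ + R = [643]
K = P̄·Hᵀ·S⁻¹ = [147/643; 177/643; -111/643]
x' − x̄ = [2352/643, 2832/643, -1776/643] = K·y
y = (KᵀK)⁻¹·Kᵀ·(x' − x̄) = [16]
z = y + H·x̄ = [16] + [-18] = [-2]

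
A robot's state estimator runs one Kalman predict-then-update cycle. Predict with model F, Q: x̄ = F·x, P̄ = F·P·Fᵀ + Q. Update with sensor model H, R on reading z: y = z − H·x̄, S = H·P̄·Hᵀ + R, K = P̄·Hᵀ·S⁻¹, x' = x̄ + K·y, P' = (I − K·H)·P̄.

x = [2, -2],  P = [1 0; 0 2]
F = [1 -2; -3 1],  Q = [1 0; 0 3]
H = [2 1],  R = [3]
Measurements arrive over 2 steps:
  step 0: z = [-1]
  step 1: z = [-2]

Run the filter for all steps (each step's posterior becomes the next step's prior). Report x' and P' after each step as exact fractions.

step 0: x̄ = F·x = [6, -8]
step 0: P̄ = F·P·Fᵀ + Q = [10 -7; -7 14]
step 0: y = z − H·x̄ = [-5]
step 0: S = H·P̄·Hᵀ + R = [29]
step 0: K = P̄·Hᵀ·S⁻¹ = [13/29; 0]
step 0: x' = x̄ + K·y = [109/29, -8]
step 0: P' = (I − K·H)·P̄ = [121/29 -7; -7 14]
step 1: x̄ = F·x = [573/29, -559/29]
step 1: P̄ = F·P·Fᵀ + Q = [2586/29 -2596/29; -2596/29 2800/29]
step 1: y = z − H·x̄ = [-645/29]
step 1: S = H·P̄·Hᵀ + R = [2847/29]
step 1: K = P̄·Hᵀ·S⁻¹ = [2576/2847; -184/219]
step 1: x' = x̄ + K·y = [-347/949, -43/73]
step 1: P' = (I − K·H)·P̄ = [25054/2847 -3260/219; -3260/219 5968/219]

step 0: x' = [109/29, -8], P' = [121/29 -7; -7 14]
step 1: x' = [-347/949, -43/73], P' = [25054/2847 -3260/219; -3260/219 5968/219]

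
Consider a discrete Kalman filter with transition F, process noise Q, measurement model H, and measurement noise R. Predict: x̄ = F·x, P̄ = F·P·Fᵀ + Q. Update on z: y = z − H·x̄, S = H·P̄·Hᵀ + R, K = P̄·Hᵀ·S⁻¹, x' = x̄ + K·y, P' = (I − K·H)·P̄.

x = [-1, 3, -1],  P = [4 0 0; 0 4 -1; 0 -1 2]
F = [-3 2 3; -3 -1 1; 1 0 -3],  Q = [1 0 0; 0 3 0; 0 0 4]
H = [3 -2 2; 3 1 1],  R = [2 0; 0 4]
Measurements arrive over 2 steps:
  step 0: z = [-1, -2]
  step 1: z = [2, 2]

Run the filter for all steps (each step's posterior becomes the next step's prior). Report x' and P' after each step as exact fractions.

step 0: x̄ = F·x = [6, -1, 2]
step 0: P̄ = F·P·Fᵀ + Q = [59 35 -24; 35 47 -21; -24 -21 26]
step 0: y = z − H·x̄ = [-25, -21]
step 0: S = H·P̄·Hᵀ + R = [285 168; 168 632]
step 0: K = P̄·Hᵀ·S⁻¹ = [713/18987 3639/12658; -5200/18987 14181/50632; 3145/18987 -7597/50632]
step 0: x' = x̄ + K·y = [-37063/37974, -5299/151896, 153403/151896]
step 0: P' = (I − K·H)·P̄ = [51968/18987 -56831/37974 -211309/37974; -56831/37974 276379/151896 575765/151896; -211309/37974 575765/151896 1868779/151896]
step 1: x̄ = F·x = [894367/151896, 301729/75948, -608461/151896]
step 1: P̄ = F·P·Fᵀ + Q = [46669435/151896 9522157/75948 -32118313/151896; 9522157/75948 2224621/37974 -6675655/75948; -32118313/151896 -6675655/75948 22913755/151896]
step 1: y = z − H·x̄ = [14843/50632, -1187153/75948]
step 1: S = H·P̄·Hᵀ + R = [13478873/50632 16976283/25316; 16976283/25316 86824531/37974]
step 1: K = P̄·Hᵀ·S⁻¹ = [130036927/3018982789 1065272737/3018982789; -3220411341/12075931156 5552492647/24151862312; 1863683613/12075931156 -7128922499/24151862312]
step 1: x' = x̄ + K·y = [1162542419/3018982789, 7271518191/24151862312, 15778908621/24151862312]
step 1: P' = (I − K·H)·P̄ = [5098075746/3018982789 -1758029799/3018982789 -9275106491/3018982789; -1758029799/3018982789 24873575429/24151862312 39529110335/24151862312; -9275106491/3018982789 39529110335/24151862312 154557755453/24151862312]

step 0: x' = [-37063/37974, -5299/151896, 153403/151896], P' = [51968/18987 -56831/37974 -211309/37974; -56831/37974 276379/151896 575765/151896; -211309/37974 575765/151896 1868779/151896]
step 1: x' = [1162542419/3018982789, 7271518191/24151862312, 15778908621/24151862312], P' = [5098075746/3018982789 -1758029799/3018982789 -9275106491/3018982789; -1758029799/3018982789 24873575429/24151862312 39529110335/24151862312; -9275106491/3018982789 39529110335/24151862312 154557755453/24151862312]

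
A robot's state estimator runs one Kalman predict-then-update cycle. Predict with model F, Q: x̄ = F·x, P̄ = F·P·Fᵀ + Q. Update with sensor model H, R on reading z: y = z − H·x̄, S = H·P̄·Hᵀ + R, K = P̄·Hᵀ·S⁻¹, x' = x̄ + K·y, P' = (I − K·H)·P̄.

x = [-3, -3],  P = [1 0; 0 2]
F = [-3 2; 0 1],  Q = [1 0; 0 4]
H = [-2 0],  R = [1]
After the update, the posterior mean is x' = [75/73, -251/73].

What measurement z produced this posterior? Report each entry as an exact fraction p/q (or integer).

x̄ = F·x = [3, -3]
P̄ = F·P·Fᵀ + Q = [18 4; 4 6]
S = H·P̄·Hᵀ + R = [73]
K = P̄·Hᵀ·S⁻¹ = [-36/73; -8/73]
x' − x̄ = [-144/73, -32/73] = K·y
y = (KᵀK)⁻¹·Kᵀ·(x' − x̄) = [4]
z = y + H·x̄ = [4] + [-6] = [-2]

z = [-2]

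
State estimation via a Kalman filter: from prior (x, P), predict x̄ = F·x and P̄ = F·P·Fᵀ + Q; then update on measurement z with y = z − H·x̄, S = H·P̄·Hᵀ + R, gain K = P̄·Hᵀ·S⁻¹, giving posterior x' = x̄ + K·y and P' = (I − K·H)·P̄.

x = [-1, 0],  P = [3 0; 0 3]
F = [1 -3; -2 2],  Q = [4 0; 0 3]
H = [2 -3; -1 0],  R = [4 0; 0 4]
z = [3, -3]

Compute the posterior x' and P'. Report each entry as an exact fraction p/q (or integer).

x̄ = F·x = [-1, 2]
P̄ = F·P·Fᵀ + Q = [34 -24; -24 27]
y = z − H·x̄ = [11, -4]
S = H·P̄·Hᵀ + R = [671 -140; -140 38]
K = P̄·Hᵀ·S⁻¹ = [280/2949 -1607/2949; -257/983 -326/983]
x' = x̄ + K·y = [6559/2949, 443/983]
P' = (I − K·H)·P̄ = [6428/2949 1304/983; 1304/983 1212/983]

x' = [6559/2949, 443/983]
P' = [6428/2949 1304/983; 1304/983 1212/983]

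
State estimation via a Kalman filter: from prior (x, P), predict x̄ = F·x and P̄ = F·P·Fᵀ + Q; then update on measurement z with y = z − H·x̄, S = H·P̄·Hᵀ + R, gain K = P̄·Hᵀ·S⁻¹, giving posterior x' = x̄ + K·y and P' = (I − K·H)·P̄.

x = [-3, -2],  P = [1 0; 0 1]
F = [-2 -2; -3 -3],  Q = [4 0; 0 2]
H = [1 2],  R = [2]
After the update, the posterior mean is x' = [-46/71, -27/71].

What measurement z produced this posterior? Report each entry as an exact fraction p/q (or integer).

x̄ = F·x = [10, 15]
P̄ = F·P·Fᵀ + Q = [12 12; 12 20]
S = H·P̄·Hᵀ + R = [142]
K = P̄·Hᵀ·S⁻¹ = [18/71; 26/71]
x' − x̄ = [-756/71, -1092/71] = K·y
y = (KᵀK)⁻¹·Kᵀ·(x' − x̄) = [-42]
z = y + H·x̄ = [-42] + [40] = [-2]

z = [-2]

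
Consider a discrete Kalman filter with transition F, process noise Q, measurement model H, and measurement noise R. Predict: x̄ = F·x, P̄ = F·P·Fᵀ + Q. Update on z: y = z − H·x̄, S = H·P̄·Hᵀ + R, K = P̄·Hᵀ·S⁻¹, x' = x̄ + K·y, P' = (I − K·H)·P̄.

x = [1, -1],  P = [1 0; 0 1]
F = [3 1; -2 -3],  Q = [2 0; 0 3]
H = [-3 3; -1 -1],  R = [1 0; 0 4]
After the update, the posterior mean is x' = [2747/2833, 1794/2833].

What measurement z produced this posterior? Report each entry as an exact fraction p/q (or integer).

z = [-1, -1]

x̄ = F·x = [2, 1]
P̄ = F·P·Fᵀ + Q = [12 -9; -9 16]
S = H·P̄·Hᵀ + R = [415 -12; -12 14]
K = P̄·Hᵀ·S⁻¹ = [-459/2833 -2001/5666; 483/2833 -2005/5666]
x' − x̄ = [-2919/2833, -1039/2833] = K·y
y = (KᵀK)⁻¹·Kᵀ·(x' − x̄) = [2, 2]
z = y + H·x̄ = [2, 2] + [-3, -3] = [-1, -1]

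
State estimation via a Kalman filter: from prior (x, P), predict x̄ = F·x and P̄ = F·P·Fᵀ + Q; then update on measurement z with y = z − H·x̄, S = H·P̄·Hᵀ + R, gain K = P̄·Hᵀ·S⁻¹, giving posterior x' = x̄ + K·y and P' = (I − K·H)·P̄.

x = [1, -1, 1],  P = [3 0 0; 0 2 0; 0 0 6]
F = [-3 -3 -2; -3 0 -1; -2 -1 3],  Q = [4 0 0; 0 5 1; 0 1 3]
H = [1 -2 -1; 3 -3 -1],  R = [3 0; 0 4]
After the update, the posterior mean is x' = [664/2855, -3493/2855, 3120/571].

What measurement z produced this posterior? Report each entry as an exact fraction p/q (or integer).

z = [-3, -1]

x̄ = F·x = [-2, -4, 2]
P̄ = F·P·Fᵀ + Q = [73 39 -12; 39 38 1; -12 1 71]
S = H·P̄·Hᵀ + R = [171 220; 220 450]
K = P̄·Hᵀ·S⁻¹ = [-2193/2855 8977/14275; -1754/2855 4351/14275; -281/571 -11/2855]
x' − x̄ = [6374/2855, 7927/2855, 1978/571] = K·y
y = (KᵀK)⁻¹·Kᵀ·(x' − x̄) = [-7, -5]
z = y + H·x̄ = [-7, -5] + [4, 4] = [-3, -1]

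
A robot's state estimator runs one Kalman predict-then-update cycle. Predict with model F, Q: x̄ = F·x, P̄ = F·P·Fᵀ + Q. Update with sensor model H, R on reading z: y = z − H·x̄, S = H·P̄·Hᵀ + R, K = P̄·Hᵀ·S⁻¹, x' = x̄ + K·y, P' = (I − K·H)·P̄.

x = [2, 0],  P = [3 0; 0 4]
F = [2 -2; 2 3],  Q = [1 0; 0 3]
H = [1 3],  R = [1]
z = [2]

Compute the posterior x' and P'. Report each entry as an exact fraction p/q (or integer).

x' = [1766/417, -102/139]
P' = [12044/417 -1339/139; -1339/139 462/139]

x̄ = F·x = [4, 4]
P̄ = F·P·Fᵀ + Q = [29 -12; -12 51]
y = z − H·x̄ = [-14]
S = H·P̄·Hᵀ + R = [417]
K = P̄·Hᵀ·S⁻¹ = [-7/417; 47/139]
x' = x̄ + K·y = [1766/417, -102/139]
P' = (I − K·H)·P̄ = [12044/417 -1339/139; -1339/139 462/139]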